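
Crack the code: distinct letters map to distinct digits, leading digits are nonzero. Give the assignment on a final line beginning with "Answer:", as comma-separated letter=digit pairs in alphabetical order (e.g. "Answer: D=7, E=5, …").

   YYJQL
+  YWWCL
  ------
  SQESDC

Step 1. [col 1: L + L ≡ C (mod 10)] L=2 is one option consistent with column 1 (L + L ≡ C (mod 10), carry-in 0) — take it, so L=2.
Step 2. [col 1: L + L ≡ C (mod 10)] from column 1 (L=2, carry-in 0, digits 2 already taken and all letters distinct): C must equal 4. So C=4.
Step 3. [S] S is the leading digit of a 6-digit sum of two 5-digit numbers; the final carry is exactly 1. So S=1.
Step 4. [col 2: Q + C ≡ D (mod 10)] column 2 (Q + C ≡ D (mod 10), carry-in 0) doesn't pin D yet; pick D=9 and continue, so D=9.
Step 5. [col 2: Q + C ≡ D (mod 10)] in column 2 we have Q+C≡D with carry-in 0; given C=4, D=9 and digits 1,2,4,9 already taken and all letters distinct, that pins Q to 5. So Q=5.
Step 6. [col 3: J + W ≡ S (mod 10)] W=8 is one option consistent with column 3 (J + W ≡ S (mod 10), carry-in 0) — take it. So W=8.
Step 7. [col 3: J + W ≡ S (mod 10)] from column 3 (W=8, S=1, carry-in 0, digits 1,2,4,5,8,9 already taken and all letters distinct): J must equal 3, so J=3.
Step 8. [col 4: Y + W ≡ E (mod 10)] in column 4 we have Y+W≡E with carry-in 1; given W=8 and digits 1,2,3,4,5,8,9 already taken and all letters distinct, that pins E to 6. So E=6.
Step 9. [col 4: Y + W ≡ E (mod 10)] from column 4 (W=8, E=6, carry-in 1, digits 1,2,3,4,5,6,8,9 already taken and all letters distinct): Y must equal 7. So Y=7.

Answer: C=4, D=9, E=6, J=3, L=2, Q=5, S=1, W=8, Y=7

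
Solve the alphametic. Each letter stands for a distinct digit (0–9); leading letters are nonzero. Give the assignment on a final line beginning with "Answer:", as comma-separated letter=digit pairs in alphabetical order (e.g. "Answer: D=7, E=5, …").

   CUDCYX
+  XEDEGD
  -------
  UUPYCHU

Step 1. [col 1: X + D ≡ U (mod 10)] column 1 (X + D ≡ U (mod 10), carry-in 0) doesn't pin X yet; pick X=8 and continue ⇒ X=8.
Step 2. [col 1: X + D ≡ U (mod 10)] column 1 (X + D ≡ U (mod 10), carry-in 0) doesn't pin D yet; pick D=3 and continue ⇒ D=3.
Step 3. [col 1: X + D ≡ U (mod 10)] from column 1 (X=8, D=3, carry-in 0, digits 3,8 already taken and all letters distinct): U must equal 1. So U=1.
Step 4. [col 2: Y + G ≡ H (mod 10)] several values work for H in column 2 (Y + G ≡ H (mod 10), carry-in 1); try H=4, so H=4.
Step 5. [col 2: Y + G ≡ H (mod 10)] no forcing yet in column 2 (carry-in 1); G=6 is free and consistent — try it. So G=6.
Step 6. [col 2: Y + G ≡ H (mod 10)] column 2: given G=6, H=4, carry-in 1, and digits 1,3,4,6,8 already taken and all letters distinct, Y+G≡H (mod 10) forces Y=7 ⇒ Y=7.
Step 7. [col 3: C + E ≡ C (mod 10)] from column 3 (nothing yet, carry-in 1, digits 1,3,4,6,7,8 already taken and all letters distinct): E must equal 9 ⇒ E=9.
Step 8. [col 3: C + E ≡ C (mod 10)] column 3 (C + E ≡ C (mod 10), carry-in 1) doesn't pin C yet; pick C=2 and continue ⇒ C=2.
Step 9. [col 5: U + E ≡ P (mod 10)] from column 5 (U=1, E=9, carry-in 0, digits 1,2,3,4,6,7,8,9 already taken and all letters distinct): P must equal 0, so P=0.

Answer: C=2, D=3, E=9, G=6, H=4, P=0, U=1, X=8, Y=7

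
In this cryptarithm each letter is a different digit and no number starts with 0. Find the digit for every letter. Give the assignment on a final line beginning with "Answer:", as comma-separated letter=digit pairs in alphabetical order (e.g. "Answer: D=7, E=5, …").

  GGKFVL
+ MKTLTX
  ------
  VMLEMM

Step 1. [col 1: L + X ≡ M (mod 10)] column 1 (L + X ≡ M (mod 10), carry-in 0) doesn't pin M yet; pick M=3 and continue, so M=3.
Step 2. [col 1: L + X ≡ M (mod 10)] L=1 is one option consistent with column 1 (L + X ≡ M (mod 10), carry-in 0) — take it. So L=1.
Step 3. [col 1: L + X ≡ M (mod 10)] from column 1 (L=1, M=3, carry-in 0, digits 1,3 already taken and all letters distinct): X must equal 2. So X=2.
Step 4. [col 2: V + T ≡ M (mod 10)] several values work for T in column 2 (V + T ≡ M (mod 10), carry-in 0); try T=4, so T=4.
Step 5. [col 2: V + T ≡ M (mod 10)] column 2 reads V+T+carry(0)=M with T=4, M=3; with digits 1,2,3,4 already taken and all letters distinct, the only value for V is 9, so V=9.
Step 6. [col 3: F + L ≡ E (mod 10)] no forcing yet in column 3 (carry-in 1); E=8 is free and consistent — try it. So E=8.
Step 7. [col 3: F + L ≡ E (mod 10)] column 3: given L=1, E=8, carry-in 1, and digits 1,2,3,4,8,9 already taken and all letters distinct, F+L≡E (mod 10) forces F=6, so F=6.
Step 8. [col 4: K + T ≡ L (mod 10)] in column 4 we have K+T≡L with carry-in 0; given T=4, L=1 and digits 1,2,3,4,6,8,9 already taken and all letters distinct, that pins K to 7, so K=7.
Step 9. [col 5: G + K ≡ M (mod 10)] column 5: given K=7, M=3, carry-in 1, and digits 1,2,3,4,6,7,8,9 already taken and all letters distinct, G+K≡M (mod 10) forces G=5, so G=5.

Answer: E=8, F=6, G=5, K=7, L=1, M=3, T=4, V=9, X=2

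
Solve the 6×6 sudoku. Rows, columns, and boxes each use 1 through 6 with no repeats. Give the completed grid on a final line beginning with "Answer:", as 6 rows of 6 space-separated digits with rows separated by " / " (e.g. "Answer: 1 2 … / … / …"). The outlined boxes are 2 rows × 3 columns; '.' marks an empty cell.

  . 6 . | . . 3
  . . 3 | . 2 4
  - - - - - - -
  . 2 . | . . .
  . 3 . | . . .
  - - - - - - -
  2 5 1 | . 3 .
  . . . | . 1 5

Step 1. [r1c5∈{5}] r1c5 has the single candidate 5 ⇒ r1c5=5.
Step 2. [r2c4∈{1,6}] across row 2, 6 lands solely at r2c4. So r2c4=6.
Step 3. [r3c4∈{1,3,4,5}] r3c4 is the only open cell in row 3 admitting 3. So r3c4=3.
Step 4. [r4c4∈{1,2,4,5}] 5 has one home in col 4: r4c4. So r4c4=5.
Step 5. [r6c2∈{4}] only 4 remains possible at r6c2 ⇒ r6c2=4.
Step 6. [r6c3∈{6}] nothing but 6 survives at r6c3, so r6c3=6.
Step 7. [r4c3∈{4}] nothing but 4 survives at r4c3 ⇒ r4c3=4.
Step 8. [r4c5∈{6}] r4c5 is down to just 6 ⇒ r4c5=6.
Step 9. [r4c1∈{1}] r4c1 has the single candidate 1, so r4c1=1.
Step 10. [r3c1∈{5,6}] 6 has one home in row 3: r3c1, so r3c1=6.
Step 11. [r3c5∈{4}] r3c5 has the single candidate 4 ⇒ r3c5=4.
Step 12. [r1c1∈{4}] only 4 remains possible at r1c1 ⇒ r1c1=4.
Step 13. [r5c4∈{4}] r5c4 has the single candidate 4. So r5c4=4.
Step 14. [r3c6∈{1}] nothing but 1 survives at r3c6, so r3c6=1.
Step 15. [r2c1∈{5}] r2c1's peers cover all but 5 ⇒ r2c1=5.
Step 16. [r5c6∈{6}] r5c6 has the single candidate 6 ⇒ r5c6=6.
Step 17. [r3c3∈{5}] nothing but 5 survives at r3c3, so r3c3=5.
Step 18. [r6c1∈{3}] r6c1 has the single candidate 3. So r6c1=3.
Step 19. [r2c2∈{1}] r2c2 is down to just 1, so r2c2=1.
Step 20. [r1c3∈{2}] r1c3 has the single candidate 2, so r1c3=2.
Step 21. [r4c6∈{2}] only 2 remains possible at r4c6. So r4c6=2.
Step 22. [r1c4∈{1}] r1c4 is down to just 1, so r1c4=1.
Step 23. [r6c4∈{2}] nothing but 2 survives at r6c4. So r6c4=2.

Answer: 4 6 2 1 5 3 / 5 1 3 6 2 4 / 6 2 5 3 4 1 / 1 3 4 5 6 2 / 2 5 1 4 3 6 / 3 4 6 2 1 5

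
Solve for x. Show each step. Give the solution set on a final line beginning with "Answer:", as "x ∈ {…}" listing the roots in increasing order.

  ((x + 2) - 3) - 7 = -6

Step 1. [((x + 2) - 3) - 7 = -6] the outer -7 inverts by adding 7, so sub: (x + 2) - 3 = 1.
Step 2. [(x + 2) - 3 = 1] 3 comes off first (add 3), so sub: x + 2 = 4.
Step 3. [x + 2 = 4] +2 is outermost — subtract 2 both sides. So sub: x = 2.

Answer: x ∈ {2}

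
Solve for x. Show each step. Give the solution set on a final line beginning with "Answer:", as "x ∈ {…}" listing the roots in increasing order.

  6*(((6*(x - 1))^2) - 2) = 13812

Step 1. [6*(((6*(x - 1))^2) - 2) = 13812] 6 out front; divide by 6, so div: ((6*(x - 1))^2) - 2 = 2302.
Step 2. [((6*(x - 1))^2) - 2 = 2302] -2 is outermost — add 2 both sides. So sub: (6*(x - 1))^2 = 2304.
Step 3. [(6*(x - 1))^2 = 2304] 2304 ≥ 0, LHS is (·)² — take ±√. So sqrt: 6*(x - 1) = 48 or -48.
Step 4. [6*(x - 1) = 48 or -48] leading coefficient 6: divide by 6 ⇒ div: x - 1 = 8 or -8.
Step 5. [x - 1 = 8 or -8] -1 is outermost — add 1 both sides ⇒ sub: x = 9 or -7.

Answer: x ∈ {-7, 9}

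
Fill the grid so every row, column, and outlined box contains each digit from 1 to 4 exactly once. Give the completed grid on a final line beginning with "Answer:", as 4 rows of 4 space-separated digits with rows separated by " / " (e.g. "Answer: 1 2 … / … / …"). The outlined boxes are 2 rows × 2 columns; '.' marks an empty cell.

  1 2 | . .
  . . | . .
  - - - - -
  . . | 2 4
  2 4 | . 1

Step 1. [r2c2∈{3}] r2c2 is down to just 3, so r2c2=3.
Step 2. [r1c3∈{3,4}] row 1 places 4 nowhere but r1c3, so r1c3=4.
Step 3. [r4c3∈{3}] r4c3 has the single candidate 3 ⇒ r4c3=3.
Step 4. [r2c3∈{1}] only 1 remains possible at r2c3, so r2c3=1.
Step 5. [r3c1∈{3}] only 3 remains possible at r3c1. So r3c1=3.
Step 6. [r1c4∈{3}] only 3 remains possible at r1c4. So r1c4=3.
Step 7. [r2c4∈{2}] r2c4 has the single candidate 2, so r2c4=2.
Step 8. [r3c2∈{1}] nothing but 1 survives at r3c2. So r3c2=1.
Step 9. [r2c1∈{4}] r2c1 has the single candidate 4 ⇒ r2c1=4.

Answer: 1 2 4 3 / 4 3 1 2 / 3 1 2 4 / 2 4 3 1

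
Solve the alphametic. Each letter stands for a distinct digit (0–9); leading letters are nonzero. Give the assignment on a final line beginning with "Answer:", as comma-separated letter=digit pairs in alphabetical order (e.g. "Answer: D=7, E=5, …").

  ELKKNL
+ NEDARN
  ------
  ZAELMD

Step 1. [col 1: L + N ≡ D (mod 10)] N=1 is one option consistent with column 1 (L + N ≡ D (mod 10), carry-in 0) — take it ⇒ N=1.
Step 2. [col 1: L + N ≡ D (mod 10)] column 1 (L + N ≡ D (mod 10), carry-in 0) doesn't pin L yet; pick L=4 and continue ⇒ L=4.
Step 3. [col 1: L + N ≡ D (mod 10)] from column 1 (L=4, N=1, carry-in 0, digits 1,4 already taken and all letters distinct): D must equal 5. So D=5.
Step 4. [col 2: N + R ≡ M (mod 10)] no forcing yet in column 2 (carry-in 0); M=0 is free and consistent — try it ⇒ M=0.
Step 5. [col 2: N + R ≡ M (mod 10)] column 2: given N=1, M=0, carry-in 0, and digits 0,1,4,5 already taken and all letters distinct, N+R≡M (mod 10) forces R=9, so R=9.
Step 6. [col 3: K + A ≡ L (mod 10)] A=7 is one option consistent with column 3 (K + A ≡ L (mod 10), carry-in 1) — take it ⇒ A=7.
Step 7. [col 3: K + A ≡ L (mod 10)] column 3 reads K+A+carry(1)=L with A=7, L=4; with digits 0,1,4,5,7,9 already taken and all letters distinct, the only value for K is 6. So K=6.
Step 8. [col 4: K + D ≡ E (mod 10)] column 4 reads K+D+carry(1)=E with K=6, D=5; with digits 0,1,4,5,6,7,9 already taken and all letters distinct, the only value for E is 2. So E=2.
Step 9. [col 6: E + N ≡ Z (mod 10)] from column 6 (E=2, N=1, carry-in 0, digits 0,1,2,4,5,6,7,9 already taken and all letters distinct): Z must equal 3 ⇒ Z=3.

Answer: A=7, D=5, E=2, K=6, L=4, M=0, N=1, R=9, Z=3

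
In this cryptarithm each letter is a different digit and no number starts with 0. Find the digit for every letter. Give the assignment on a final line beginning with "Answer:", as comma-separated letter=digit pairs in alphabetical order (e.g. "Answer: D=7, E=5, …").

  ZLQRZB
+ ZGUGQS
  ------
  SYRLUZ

Step 1. [col 1: B + S ≡ Z (mod 10)] column 1 (B + S ≡ Z (mod 10), carry-in 0) doesn't pin B yet; pick B=8 and continue ⇒ B=8.
Step 2. [col 1: B + S ≡ Z (mod 10)] Z=1 is one option consistent with column 1 (B + S ≡ Z (mod 10), carry-in 0) — take it ⇒ Z=1.
Step 3. [col 1: B + S ≡ Z (mod 10)] column 1 reads B+S+carry(0)=Z with B=8, Z=1; with digits 1,8 already taken and all letters distinct, the only value for S is 3, so S=3.
Step 4. [col 2: Z + Q ≡ U (mod 10)] U=4 is one option consistent with column 2 (Z + Q ≡ U (mod 10), carry-in 1) — take it. So U=4.
Step 5. [col 2: Z + Q ≡ U (mod 10)] in column 2 we have Z+Q≡U with carry-in 1; given Z=1, U=4 and digits 1,3,4,8 already taken and all letters distinct, that pins Q to 2, so Q=2.
Step 6. [col 3: R + G ≡ L (mod 10)] column 3 (R + G ≡ L (mod 10), carry-in 0) doesn't pin R yet; pick R=7 and continue. So R=7.
Step 7. [col 3: R + G ≡ L (mod 10)] column 3: given R=7, carry-in 0, and digits 1,2,3,4,7,8 already taken and all letters distinct, R+G≡L (mod 10) forces L=6. So L=6.
Step 8. [col 3: R + G ≡ L (mod 10)] column 3 reads R+G+carry(0)=L with R=7, L=6; with digits 1,2,3,4,6,7,8 already taken and all letters distinct, the only value for G is 9, so G=9.
Step 9. [col 5: L + G ≡ Y (mod 10)] from column 5 (L=6, G=9, carry-in 0, digits 1,2,3,4,6,7,8,9 already taken and all letters distinct): Y must equal 5, so Y=5.

Answer: B=8, G=9, L=6, Q=2, R=7, S=3, U=4, Y=5, Z=1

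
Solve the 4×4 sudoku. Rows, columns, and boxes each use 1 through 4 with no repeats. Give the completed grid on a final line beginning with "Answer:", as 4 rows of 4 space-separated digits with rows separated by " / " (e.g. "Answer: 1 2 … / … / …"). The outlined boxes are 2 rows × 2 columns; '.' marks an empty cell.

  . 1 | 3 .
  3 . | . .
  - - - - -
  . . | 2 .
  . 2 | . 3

Step 1. [r2c2∈{4}] only 4 remains possible at r2c2 ⇒ r2c2=4.
Step 2. [r4c3∈{1,4}] r4c3 is the only open cell in col 3 admitting 4. So r4c3=4.
Step 3. [r2c4∈{1,2}] row 2 places 2 nowhere but r2c4, so r2c4=2.
Step 4. [r3c4∈{1}] r3c4 is down to just 1 ⇒ r3c4=1.
Step 5. [r4c1∈{1}] r4c1 is down to just 1 ⇒ r4c1=1.
Step 6. [r3c2∈{3}] r3c2 is down to just 3. So r3c2=3.
Step 7. [r3c1∈{4}] r3c1 is down to just 4 ⇒ r3c1=4.
Step 8. [r2c3∈{1}] nothing but 1 survives at r2c3, so r2c3=1.
Step 9. [r1c4∈{4}] nothing but 4 survives at r1c4 ⇒ r1c4=4.
Step 10. [r1c1∈{2}] nothing but 2 survives at r1c1, so r1c1=2.

Answer: 2 1 3 4 / 3 4 1 2 / 4 3 2 1 / 1 2 4 3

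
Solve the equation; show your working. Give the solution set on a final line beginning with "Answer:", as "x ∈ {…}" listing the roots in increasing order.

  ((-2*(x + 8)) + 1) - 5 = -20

Step 1. [((-2*(x + 8)) + 1) - 5 = -20] peel the -5: add 5 from each side. So sub: (-2*(x + 8)) + 1 = -15.
Step 2. [(-2*(x + 8)) + 1 = -15] peel the +1: subtract 1 from each side. So sub: -2*(x + 8) = -16.
Step 3. [-2*(x + 8) = -16] -2·(inner) — divide through by -2 ⇒ div: x + 8 = 8.
Step 4. [x + 8 = 8] the outer +8 inverts by subtracting 8, so sub: x = 0.

Answer: x ∈ {0}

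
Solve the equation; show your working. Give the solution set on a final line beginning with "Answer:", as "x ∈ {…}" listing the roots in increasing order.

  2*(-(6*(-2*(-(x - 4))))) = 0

Step 1. [2*(-(6*(-2*(-(x - 4))))) = 0] leading coefficient 2: divide by 2 ⇒ div: -(6*(-2*(-(x - 4)))) = 0.
Step 2. [-(6*(-2*(-(x - 4)))) = 0] leading − — multiply by −1 ⇒ neg: 6*(-2*(-(x - 4))) = 0.
Step 3. [6*(-2*(-(x - 4))) = 0] leading coefficient 6: divide by 6 ⇒ div: -2*(-(x - 4)) = 0.
Step 4. [-2*(-(x - 4)) = 0] leading coefficient -2: divide by -2, so div: -(x - 4) = 0.
Step 5. [-(x - 4) = 0] LHS negated; negate both sides. So neg: x - 4 = 0.
Step 6. [x - 4 = 0] add 4: x sits inside (… - 4) ⇒ sub: x = 4.

Answer: x ∈ {4}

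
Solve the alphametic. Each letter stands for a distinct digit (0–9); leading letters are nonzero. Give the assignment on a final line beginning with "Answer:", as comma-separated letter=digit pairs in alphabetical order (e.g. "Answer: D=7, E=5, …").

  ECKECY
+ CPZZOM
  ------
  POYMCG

Step 1. [col 1: Y + M ≡ G (mod 10)] column 1 (Y + M ≡ G (mod 10), carry-in 0) doesn't pin G yet; pick G=5 and continue ⇒ G=5.
Step 2. [col 1: Y + M ≡ G (mod 10)] no forcing yet in column 1 (carry-in 0); Y=2 is free and consistent — try it ⇒ Y=2.
Step 3. [col 1: Y + M ≡ G (mod 10)] in column 1 we have Y+M≡G with carry-in 0; given Y=2, G=5 and digits 2,5 already taken and all letters distinct, that pins M to 3 ⇒ M=3.
Step 4. [col 2: C + O ≡ C (mod 10)] column 2 reads C+O+carry(0)=C with nothing yet; with digits 2,3,5 already taken and all letters distinct, the only value for O is 0, so O=0.
Step 5. [col 2: C + O ≡ C (mod 10)] C=1 is one option consistent with column 2 (C + O ≡ C (mod 10), carry-in 0) — take it. So C=1.
Step 6. [col 3: E + Z ≡ M (mod 10)] E=6 is one option consistent with column 3 (E + Z ≡ M (mod 10), carry-in 0) — take it ⇒ E=6.
Step 7. [col 3: E + Z ≡ M (mod 10)] column 3 reads E+Z+carry(0)=M with E=6, M=3; with digits 0,1,2,3,5,6 already taken and all letters distinct, the only value for Z is 7 ⇒ Z=7.
Step 8. [col 4: K + Z ≡ Y (mod 10)] in column 4 we have K+Z≡Y with carry-in 1; given Z=7, Y=2 and digits 0,1,2,3,5,6,7 already taken and all letters distinct, that pins K to 4. So K=4.
Step 9. [col 5: C + P ≡ O (mod 10)] in column 5 we have C+P≡O with carry-in 1; given C=1, O=0 and digits 0,1,2,3,4,5,6,7 already taken and all letters distinct, that pins P to 8, so P=8.

Answer: C=1, E=6, G=5, K=4, M=3, O=0, P=8, Y=2, Z=7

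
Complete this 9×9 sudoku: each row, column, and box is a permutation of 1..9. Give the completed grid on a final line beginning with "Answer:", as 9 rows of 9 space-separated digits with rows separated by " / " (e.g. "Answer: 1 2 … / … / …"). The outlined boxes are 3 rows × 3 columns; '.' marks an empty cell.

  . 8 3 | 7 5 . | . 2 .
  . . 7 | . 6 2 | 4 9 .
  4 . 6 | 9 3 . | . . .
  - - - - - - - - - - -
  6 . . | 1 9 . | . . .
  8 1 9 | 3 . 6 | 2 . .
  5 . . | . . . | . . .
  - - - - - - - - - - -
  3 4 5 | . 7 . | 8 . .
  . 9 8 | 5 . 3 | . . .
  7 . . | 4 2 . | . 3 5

Step 1. [r8c5∈{1}] only 1 remains possible at r8c5, so r8c5=1.
Step 2. [r6c5∈{4,8}] in col 5, 8 fits only at r6c5 ⇒ r6c5=8.
Step 3. [r5c8∈{4,5,7}] 5 has one home in row 5: r5c8 ⇒ r5c8=5.
Step 4. [r5c9∈{4,7}] in row 5, 7 fits only at r5c9 ⇒ r5c9=7.
Step 5. [r4c7∈{3}] r4c7 is down to just 3, so r4c7=3.
Step 6. [r7c9∈{1,2,6,9}] 2 has one home in row 7: r7c9, so r7c9=2.
Step 7. [r7c8∈{1,6}] in row 7, 1 fits only at r7c8. So r7c8=1.
Step 8. [r6c9∈{1,4,6,9}] r6c9 is the only open cell in col 9 admitting 9. So r6c9=9.
Step 9. [r6c7∈{1,6}] row 6 places 1 nowhere but r6c7, so r6c7=1.
Step 10. [r1c7∈{6}] nothing but 6 survives at r1c7 ⇒ r1c7=6.
Step 11. [r1c9∈{1}] r1c9 is down to just 1, so r1c9=1.
Step 12. [r3c9∈{8}] r3c9 is down to just 8 ⇒ r3c9=8.
Step 13. [r4c9∈{4}] r4c9's peers cover all but 4. So r4c9=4.
Step 14. [r4c3∈{2}] nothing but 2 survives at r4c3 ⇒ r4c3=2.
Step 15. [r8c7∈{7}] r8c7 has the single candidate 7, so r8c7=7.
Step 16. [r4c2∈{7}] only 7 remains possible at r4c2, so r4c2=7.
Step 17. [r9c6∈{8,9}] row 9 places 8 nowhere but r9c6, so r9c6=8.
Step 18. [r3c2∈{2,5}] across row 3, 2 lands solely at r3c2. So r3c2=2.
Step 19. [r6c6∈{4,7}] 7 has one home in row 6: r6c6 ⇒ r6c6=7.
Step 20. [r6c8∈{6}] r6c8 is down to just 6, so r6c8=6.
Step 21. [r7c4∈{6}] r7c4 has the single candidate 6, so r7c4=6.
Step 22. [r6c3∈{4}] only 4 remains possible at r6c3. So r6c3=4.
Step 23. [r2c2∈{5}] r2c2 has the single candidate 5, so r2c2=5.
Step 24. [r5c5∈{4}] nothing but 4 survives at r5c5 ⇒ r5c5=4.
Step 25. [r3c7∈{5}] only 5 remains possible at r3c7, so r3c7=5.
Step 26. [r2c1∈{1}] r2c1 is down to just 1 ⇒ r2c1=1.
Step 27. [r3c8∈{7}] r3c8's peers cover all but 7, so r3c8=7.
Step 28. [r4c6∈{5}] r4c6 has the single candidate 5, so r4c6=5.
Step 29. [r4c8∈{8}] nothing but 8 survives at r4c8. So r4c8=8.
Step 30. [r2c4∈{8}] r2c4 has the single candidate 8 ⇒ r2c4=8.
Step 31. [r9c2∈{6}] r9c2 is down to just 6 ⇒ r9c2=6.
Step 32. [r9c3∈{1}] only 1 remains possible at r9c3, so r9c3=1.
Step 33. [r8c1∈{2}] r8c1 is down to just 2 ⇒ r8c1=2.
Step 34. [r2c9∈{3}] only 3 remains possible at r2c9. So r2c9=3.
Step 35. [r8c8∈{4}] nothing but 4 survives at r8c8. So r8c8=4.
Step 36. [r6c2∈{3}] r6c2 has the single candidate 3 ⇒ r6c2=3.
Step 37. [r1c6∈{4}] only 4 remains possible at r1c6 ⇒ r1c6=4.
Step 38. [r6c4∈{2}] only 2 remains possible at r6c4, so r6c4=2.
Step 39. [r1c1∈{9}] r1c1's peers cover all but 9, so r1c1=9.
Step 40. [r9c7∈{9}] r9c7 is down to just 9, so r9c7=9.
Step 41. [r8c9∈{6}] r8c9 is down to just 6 ⇒ r8c9=6.
Step 42. [r7c6∈{9}] r7c6 is down to just 9, so r7c6=9.
Step 43. [r3c6∈{1}] r3c6 is down to just 1, so r3c6=1.

Answer: 9 8 3 7 5 4 6 2 1 / 1 5 7 8 6 2 4 9 3 / 4 2 6 9 3 1 5 7 8 / 6 7 2 1 9 5 3 8 4 / 8 1 9 3 4 6 2 5 7 / 5 3 4 2 8 7 1 6 9 / 3 4 5 6 7 9 8 1 2 / 2 9 8 5 1 3 7 4 6 / 7 6 1 4 2 8 9 3 5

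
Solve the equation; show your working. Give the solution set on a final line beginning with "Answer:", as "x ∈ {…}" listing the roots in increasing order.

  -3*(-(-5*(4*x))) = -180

Step 1. [-3*(-(-5*(4*x))) = -180] LHS = -3·(…); ÷-3 both sides ⇒ div: -(-5*(4*x)) = 60.
Step 2. [-(-5*(4*x)) = 60] LHS negated; negate both sides. So neg: -5*(4*x) = -60.
Step 3. [-5*(4*x) = -60] -5 out front; divide by -5. So div: 4*x = 12.
Step 4. [4*x = 12] 4 out front; divide by 4. So div: x = 3.

Answer: x ∈ {3}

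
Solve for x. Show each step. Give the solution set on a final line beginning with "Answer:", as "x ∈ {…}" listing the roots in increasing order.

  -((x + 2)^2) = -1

Step 1. [-((x + 2)^2) = -1] leading − — multiply by −1, so neg: (x + 2)^2 = 1.
Step 2. [(x + 2)^2 = 1] LHS squared, RHS 1 ≥ 0: apply √ (±). So sqrt: x + 2 = 1 or -1.
Step 3. [x + 2 = 1 or -1] subtract 2: x sits inside (… + 2), so sub: x = -1 or -3.

Answer: x ∈ {-3, -1}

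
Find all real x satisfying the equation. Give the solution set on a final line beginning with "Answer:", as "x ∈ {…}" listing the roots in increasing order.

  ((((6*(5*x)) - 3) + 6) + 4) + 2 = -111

Step 1. [((((6*(5*x)) - 3) + 6) + 4) + 2 = -111] subtract 2: x sits inside (… + 2). So sub: (((6*(5*x)) - 3) + 6) + 4 = -113.
Step 2. [(((6*(5*x)) - 3) + 6) + 4 = -113] 4 comes off first (subtract 4), so sub: ((6*(5*x)) - 3) + 6 = -117.
Step 3. [((6*(5*x)) - 3) + 6 = -117] peel the +6: subtract 6 from each side, so sub: (6*(5*x)) - 3 = -123.
Step 4. [(6*(5*x)) - 3 = -123] 3 comes off first (add 3). So sub: 6*(5*x) = -120.
Step 5. [6*(5*x) = -120] divide by the outer 6 ⇒ div: 5*x = -20.
Step 6. [5*x = -20] divide by the outer 5, so div: x = -4.

Answer: x ∈ {-4}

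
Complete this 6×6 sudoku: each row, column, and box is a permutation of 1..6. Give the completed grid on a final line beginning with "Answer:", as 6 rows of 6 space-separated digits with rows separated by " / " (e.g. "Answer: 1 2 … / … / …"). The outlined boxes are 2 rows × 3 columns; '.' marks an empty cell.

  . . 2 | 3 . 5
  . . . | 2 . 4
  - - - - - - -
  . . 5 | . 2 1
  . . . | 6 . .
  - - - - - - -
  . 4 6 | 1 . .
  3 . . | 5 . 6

Step 1. [r4c3∈{1,3,4}] in col 3, 4 fits only at r4c3. So r4c3=4.
Step 2. [r2c2∈{1,3,5,6}] col 2 places 5 nowhere but r2c2, so r2c2=5.
Step 3. [r6c2∈{1,2}] r6c2 is the only open cell in row 6 admitting 2 ⇒ r6c2=2.
Step 4. [r4c6∈{3}] only 3 remains possible at r4c6 ⇒ r4c6=3.
Step 5. [r3c1∈{6}] r3c1 has the single candidate 6, so r3c1=6.
Step 6. [r2c1∈{1}] r2c1 is down to just 1 ⇒ r2c1=1.
Step 7. [r1c5∈{1,6}] r1c5 is the only open cell in row 1 admitting 1 ⇒ r1c5=1.
Step 8. [r5c1∈{5}] r5c1 has the single candidate 5, so r5c1=5.
Step 9. [r5c6∈{2}] nothing but 2 survives at r5c6, so r5c6=2.
Step 10. [r6c3∈{1}] r6c3's peers cover all but 1. So r6c3=1.
Step 11. [r2c5∈{6}] r2c5 has the single candidate 6, so r2c5=6.
Step 12. [r5c5∈{3}] nothing but 3 survives at r5c5. So r5c5=3.
Step 13. [r4c2∈{1}] nothing but 1 survives at r4c2, so r4c2=1.
Step 14. [r1c1∈{4}] r1c1 has the single candidate 4. So r1c1=4.
Step 15. [r3c4∈{4}] r3c4 is down to just 4. So r3c4=4.
Step 16. [r2c3∈{3}] r2c3 has the single candidate 3, so r2c3=3.
Step 17. [r6c5∈{4}] r6c5 has the single candidate 4. So r6c5=4.
Step 18. [r1c2∈{6}] nothing but 6 survives at r1c2. So r1c2=6.
Step 19. [r4c5∈{5}] r4c5's peers cover all but 5, so r4c5=5.
Step 20. [r4c1∈{2}] r4c1's peers cover all but 2. So r4c1=2.
Step 21. [r3c2∈{3}] r3c2 is down to just 3. So r3c2=3.

Answer: 4 6 2 3 1 5 / 1 5 3 2 6 4 / 6 3 5 4 2 1 / 2 1 4 6 5 3 / 5 4 6 1 3 2 / 3 2 1 5 4 6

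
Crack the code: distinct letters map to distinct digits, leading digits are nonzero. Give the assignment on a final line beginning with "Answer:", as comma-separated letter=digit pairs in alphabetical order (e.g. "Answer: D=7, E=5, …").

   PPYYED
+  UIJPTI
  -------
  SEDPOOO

Step 1. [col 1: D + I ≡ O (mod 10)] no forcing yet in column 1 (carry-in 0); D=9 is free and consistent — try it. So D=9.
Step 2. [col 1: D + I ≡ O (mod 10)] column 1 (D + I ≡ O (mod 10), carry-in 0) doesn't pin O yet; pick O=2 and continue, so O=2.
Step 3. [S] S is the leading digit of a 7-digit sum of two 6-digit numbers; the final carry is exactly 1, so S=1.
Step 4. [col 1: D + I ≡ O (mod 10)] column 1 reads D+I+carry(0)=O with D=9, O=2; with digits 1,2,9 already taken and all letters distinct, the only value for I is 3. So I=3.
Step 5. [col 2: E + T ≡ O (mod 10)] E=4 is one option consistent with column 2 (E + T ≡ O (mod 10), carry-in 1) — take it ⇒ E=4.
Step 6. [col 2: E + T ≡ O (mod 10)] column 2: given E=4, O=2, carry-in 1, and digits 1,2,3,4,9 already taken and all letters distinct, E+T≡O (mod 10) forces T=7. So T=7.
Step 7. [col 3: Y + P ≡ O (mod 10)] Y=5 is one option consistent with column 3 (Y + P ≡ O (mod 10), carry-in 1) — take it, so Y=5.
Step 8. [col 3: Y + P ≡ O (mod 10)] column 3: given Y=5, O=2, carry-in 1, and digits 1,2,3,4,5,7,9 already taken and all letters distinct, Y+P≡O (mod 10) forces P=6, so P=6.
Step 9. [col 4: Y + J ≡ P (mod 10)] column 4 reads Y+J+carry(1)=P with Y=5, P=6; with digits 1,2,3,4,5,6,7,9 already taken and all letters distinct, the only value for J is 0, so J=0.
Step 10. [col 6: P + U ≡ E (mod 10)] from column 6 (P=6, E=4, carry-in 0, digits 0,1,2,3,4,5,6,7,9 already taken and all letters distinct): U must equal 8, so U=8.

Answer: D=9, E=4, I=3, J=0, O=2, P=6, S=1, T=7, U=8, Y=5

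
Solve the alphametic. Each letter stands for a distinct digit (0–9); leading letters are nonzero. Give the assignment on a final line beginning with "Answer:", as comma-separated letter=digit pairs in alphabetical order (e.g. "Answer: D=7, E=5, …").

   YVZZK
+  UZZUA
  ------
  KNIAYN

Step 1. [col 1: K + A ≡ N (mod 10)] column 1 (K + A ≡ N (mod 10), carry-in 0) doesn't pin K yet; pick K=1 and continue, so K=1.
Step 2. [col 1: K + A ≡ N (mod 10)] N=4 is one option consistent with column 1 (K + A ≡ N (mod 10), carry-in 0) — take it ⇒ N=4.
Step 3. [col 1: K + A ≡ N (mod 10)] column 1 reads K+A+carry(0)=N with K=1, N=4; with digits 1,4 already taken and all letters distinct, the only value for A is 3. So A=3.
Step 4. [col 2: Z + U ≡ Y (mod 10)] column 2 (Z + U ≡ Y (mod 10), carry-in 0) doesn't pin Z yet; pick Z=6 and continue ⇒ Z=6.
Step 5. [col 2: Z + U ≡ Y (mod 10)] several values work for U in column 2 (Z + U ≡ Y (mod 10), carry-in 0); try U=9, so U=9.
Step 6. [col 2: Z + U ≡ Y (mod 10)] column 2: given Z=6, U=9, carry-in 0, and digits 1,3,4,6,9 already taken and all letters distinct, Z+U≡Y (mod 10) forces Y=5, so Y=5.
Step 7. [col 4: V + Z ≡ I (mod 10)] column 4 reads V+Z+carry(1)=I with Z=6; with digits 1,3,4,5,6,9 already taken and all letters distinct, the only value for I is 7, so I=7.
Step 8. [col 4: V + Z ≡ I (mod 10)] in column 4 we have V+Z≡I with carry-in 1; given Z=6, I=7 and digits 1,3,4,5,6,7,9 already taken and all letters distinct, that pins V to 0. So V=0.

Answer: A=3, I=7, K=1, N=4, U=9, V=0, Y=5, Z=6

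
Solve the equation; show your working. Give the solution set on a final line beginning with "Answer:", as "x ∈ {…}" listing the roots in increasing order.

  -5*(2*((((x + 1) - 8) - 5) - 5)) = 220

Step 1. [-5*(2*((((x + 1) - 8) - 5) - 5)) = 220] divide by the outer -5. So div: 2*((((x + 1) - 8) - 5) - 5) = -44.
Step 2. [2*((((x + 1) - 8) - 5) - 5) = -44] 2 out front; divide by 2. So div: (((x + 1) - 8) - 5) - 5 = -22.
Step 3. [(((x + 1) - 8) - 5) - 5 = -22] -5 is outermost — add 5 both sides ⇒ sub: ((x + 1) - 8) - 5 = -17.
Step 4. [((x + 1) - 8) - 5 = -17] 5 comes off first (add 5), so sub: (x + 1) - 8 = -12.
Step 5. [(x + 1) - 8 = -12] the outer -8 inverts by adding 8, so sub: x + 1 = -4.
Step 6. [x + 1 = -4] peel the +1: subtract 1 from each side. So sub: x = -5.

Answer: x ∈ {-5}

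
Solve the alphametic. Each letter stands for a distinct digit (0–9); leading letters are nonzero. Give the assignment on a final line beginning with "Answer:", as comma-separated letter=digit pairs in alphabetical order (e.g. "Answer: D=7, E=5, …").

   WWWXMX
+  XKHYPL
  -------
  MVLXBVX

Step 1. [M] M is the leading digit of a 7-digit sum of two 6-digit numbers; the final carry is exactly 1 ⇒ M=1.
Step 2. [col 1: X + L ≡ X (mod 10)] from column 1 (nothing yet, carry-in 0, digits 1 already taken and all letters distinct): L must equal 0, so L=0.
Step 3. [col 1: X + L ≡ X (mod 10)] X=6 is one option consistent with column 1 (X + L ≡ X (mod 10), carry-in 0) — take it. So X=6.
Step 4. [col 2: M + P ≡ V (mod 10)] no forcing yet in column 2 (carry-in 0); V=4 is free and consistent — try it ⇒ V=4.
Step 5. [col 2: M + P ≡ V (mod 10)] from column 2 (M=1, V=4, carry-in 0, digits 0,1,4,6 already taken and all letters distinct): P must equal 3 ⇒ P=3.
Step 6. [col 3: X + Y ≡ B (mod 10)] several values work for B in column 3 (X + Y ≡ B (mod 10), carry-in 0); try B=5. So B=5.
Step 7. [col 3: X + Y ≡ B (mod 10)] in column 3 we have X+Y≡B with carry-in 0; given X=6, B=5 and digits 0,1,3,4,5,6 already taken and all letters distinct, that pins Y to 9, so Y=9.
Step 8. [col 4: W + H ≡ X (mod 10)] column 4 (W + H ≡ X (mod 10), carry-in 1) doesn't pin W yet; pick W=7 and continue, so W=7.
Step 9. [col 4: W + H ≡ X (mod 10)] from column 4 (W=7, X=6, carry-in 1, digits 0,1,3,4,5,6,7,9 already taken and all letters distinct): H must equal 8, so H=8.
Step 10. [col 5: W + K ≡ L (mod 10)] column 5 reads W+K+carry(1)=L with W=7, L=0; with digits 0,1,3,4,5,6,7,8,9 already taken and all letters distinct, the only value for K is 2 ⇒ K=2.

Answer: B=5, H=8, K=2, L=0, M=1, P=3, V=4, W=7, X=6, Y=9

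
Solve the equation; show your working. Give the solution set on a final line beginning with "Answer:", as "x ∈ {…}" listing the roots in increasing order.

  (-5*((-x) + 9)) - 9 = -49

Step 1. [(-5*((-x) + 9)) - 9 = -49] -9 is outermost — add 9 both sides ⇒ sub: -5*((-x) + 9) = -40.
Step 2. [-5*((-x) + 9) = -40] -5·(inner) — divide through by -5, so div: (-x) + 9 = 8.
Step 3. [(-x) + 9 = 8] 9 comes off first (subtract 9), so sub: -x = -1.
Step 4. [-x = -1] flip signs both sides ⇒ neg: x = 1.

Answer: x ∈ {1}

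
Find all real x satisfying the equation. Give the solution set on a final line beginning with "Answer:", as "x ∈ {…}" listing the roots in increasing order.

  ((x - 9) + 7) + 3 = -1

Step 1. [((x - 9) + 7) + 3 = -1] the outer +3 inverts by subtracting 3. So sub: (x - 9) + 7 = -4.
Step 2. [(x - 9) + 7 = -4] +7 is outermost — subtract 7 both sides, so sub: x - 9 = -11.
Step 3. [x - 9 = -11] add 9: x sits inside (… - 9), so sub: x = -2.

Answer: x ∈ {-2}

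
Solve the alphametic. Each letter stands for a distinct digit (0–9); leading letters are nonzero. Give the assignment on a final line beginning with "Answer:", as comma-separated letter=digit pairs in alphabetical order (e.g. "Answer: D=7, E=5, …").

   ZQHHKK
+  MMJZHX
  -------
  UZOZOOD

Step 1. [col 1: K + X ≡ D (mod 10)] K=4 is one option consistent with column 1 (K + X ≡ D (mod 10), carry-in 0) — take it. So K=4.
Step 2. [col 1: K + X ≡ D (mod 10)] several values work for X in column 1 (K + X ≡ D (mod 10), carry-in 0); try X=6, so X=6.
Step 3. [U] U is the leading digit of a 7-digit sum of two 6-digit numbers; the final carry is exactly 1. So U=1.
Step 4. [col 1: K + X ≡ D (mod 10)] column 1 reads K+X+carry(0)=D with K=4, X=6; with digits 1,4,6 already taken and all letters distinct, the only value for D is 0, so D=0.
Step 5. [col 2: K + H ≡ O (mod 10)] column 2 (K + H ≡ O (mod 10), carry-in 1) doesn't pin O yet; pick O=7 and continue. So O=7.
Step 6. [col 2: K + H ≡ O (mod 10)] column 2: given K=4, O=7, carry-in 1, and digits 0,1,4,6,7 already taken and all letters distinct, K+H≡O (mod 10) forces H=2, so H=2.
Step 7. [col 3: H + Z ≡ O (mod 10)] column 3 reads H+Z+carry(0)=O with H=2, O=7; with digits 0,1,2,4,6,7 already taken and all letters distinct, the only value for Z is 5. So Z=5.
Step 8. [col 4: H + J ≡ Z (mod 10)] column 4: given H=2, Z=5, carry-in 0, and digits 0,1,2,4,5,6,7 already taken and all letters distinct, H+J≡Z (mod 10) forces J=3 ⇒ J=3.
Step 9. [col 5: Q + M ≡ O (mod 10)] column 5 (Q + M ≡ O (mod 10), carry-in 0) doesn't pin M yet; pick M=9 and continue, so M=9.
Step 10. [col 5: Q + M ≡ O (mod 10)] in column 5 we have Q+M≡O with carry-in 0; given M=9, O=7 and digits 0,1,2,3,4,5,6,7,9 already taken and all letters distinct, that pins Q to 8, so Q=8.

Answer: D=0, H=2, J=3, K=4, M=9, O=7, Q=8, U=1, X=6, Z=5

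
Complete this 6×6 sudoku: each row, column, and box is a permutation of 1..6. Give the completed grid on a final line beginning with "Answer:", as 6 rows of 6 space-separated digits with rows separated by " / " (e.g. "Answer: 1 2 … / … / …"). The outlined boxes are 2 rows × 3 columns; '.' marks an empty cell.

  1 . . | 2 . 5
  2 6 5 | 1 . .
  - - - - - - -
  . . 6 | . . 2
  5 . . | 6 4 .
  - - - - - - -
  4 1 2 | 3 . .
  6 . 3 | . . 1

Step 1. [r5c5∈{5,6}] across row 5, 5 lands solely at r5c5. So r5c5=5.
Step 2. [r1c2∈{3,4}] r1c2 is the only open cell in box 1 admitting 3, so r1c2=3.
Step 3. [r4c6∈{3}] r4c6's peers cover all but 3. So r4c6=3.
Step 4. [r3c4∈{5}] r3c4 has the single candidate 5 ⇒ r3c4=5.
Step 5. [r4c2∈{2}] r4c2's peers cover all but 2. So r4c2=2.
Step 6. [r2c6∈{4}] r2c6 is down to just 4, so r2c6=4.
Step 7. [r4c3∈{1}] only 1 remains possible at r4c3. So r4c3=1.
Step 8. [r3c2∈{4}] only 4 remains possible at r3c2 ⇒ r3c2=4.
Step 9. [r2c5∈{3}] r2c5 is down to just 3, so r2c5=3.
Step 10. [r6c2∈{5}] r6c2's peers cover all but 5. So r6c2=5.
Step 11. [r3c1∈{3}] nothing but 3 survives at r3c1. So r3c1=3.
Step 12. [r1c3∈{4}] r1c3 has the single candidate 4, so r1c3=4.
Step 13. [r5c6∈{6}] r5c6 has the single candidate 6 ⇒ r5c6=6.
Step 14. [r6c4∈{4}] r6c4 has the single candidate 4 ⇒ r6c4=4.
Step 15. [r3c5∈{1}] r3c5 has the single candidate 1 ⇒ r3c5=1.
Step 16. [r1c5∈{6}] nothing but 6 survives at r1c5. So r1c5=6.
Step 17. [r6c5∈{2}] r6c5 is down to just 2, so r6c5=2.

Answer: 1 3 4 2 6 5 / 2 6 5 1 3 4 / 3 4 6 5 1 2 / 5 2 1 6 4 3 / 4 1 2 3 5 6 / 6 5 3 4 2 1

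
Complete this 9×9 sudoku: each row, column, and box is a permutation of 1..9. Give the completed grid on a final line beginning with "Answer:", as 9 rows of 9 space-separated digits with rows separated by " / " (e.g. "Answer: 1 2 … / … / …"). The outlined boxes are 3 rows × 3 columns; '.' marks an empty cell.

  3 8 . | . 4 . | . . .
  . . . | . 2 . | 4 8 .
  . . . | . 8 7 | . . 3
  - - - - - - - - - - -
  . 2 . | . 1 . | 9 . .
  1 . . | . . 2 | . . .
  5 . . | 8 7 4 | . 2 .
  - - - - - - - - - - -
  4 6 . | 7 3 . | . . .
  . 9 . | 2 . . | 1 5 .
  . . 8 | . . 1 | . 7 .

Step 1. [r6c2∈{3}] r6c2 is down to just 3 ⇒ r6c2=3.
Step 2. [r6c7∈{6}] r6c7's peers cover all but 6. So r6c7=6.
Step 3. [r8c5∈{6}] r8c5 has the single candidate 6 ⇒ r8c5=6.
Step 4. [r9c9∈{2,4,6,9}] in row 9, 6 fits only at r9c9. So r9c9=6.
Step 5. [r9c2∈{5}] r9c2 is down to just 5. So r9c2=5.
Step 6. [r5c5∈{5,9}] r5c5 is the only open cell in col 5 admitting 5. So r5c5=5.
Step 7. [r5c4∈{3,6,9}] box 5 places 9 nowhere but r5c4 ⇒ r5c4=9.
Step 8. [r5c3∈{4,6,7}] 6 has one home in row 5: r5c3, so r5c3=6.
Step 9. [r4c9∈{4,5,7,8}] in row 4, 5 fits only at r4c9. So r4c9=5.
Step 10. [r7c8∈{9}] nothing but 9 survives at r7c8, so r7c8=9.
Step 11. [r7c3∈{1,2}] row 7 places 1 nowhere but r7c3, so r7c3=1.
Step 12. [r8c1∈{7}] nothing but 7 survives at r8c1, so r8c1=7.
Step 13. [r4c3∈{4,7}] across row 4, 7 lands solely at r4c3. So r4c3=7.
Step 14. [r3c3∈{2,4,5,9}] col 3 places 4 nowhere but r3c3 ⇒ r3c3=4.
Step 15. [r1c3∈{2,5,9}] in col 3, 2 fits only at r1c3. So r1c3=2.
Step 16. [r2c3∈{5,9}] 5 has one home in col 3: r2c3, so r2c3=5.
Step 17. [r7c9∈{2,8}] col 9 places 2 nowhere but r7c9. So r7c9=2.
Step 18. [r4c8∈{3,4}] r4c8 is the only open cell in row 4 admitting 4. So r4c8=4.
Step 19. [r7c7∈{8}] r7c7's peers cover all but 8 ⇒ r7c7=8.
Step 20. [r3c2∈{1}] only 1 remains possible at r3c2. So r3c2=1.
Step 21. [r1c8∈{1,6}] 1 has one home in col 8: r1c8. So r1c8=1.
Step 22. [r3c1∈{6,9}] in row 3, 9 fits only at r3c1, so r3c1=9.
Step 23. [r2c1∈{6}] r2c1 is down to just 6 ⇒ r2c1=6.
Step 24. [r7c6∈{5}] r7c6's peers cover all but 5. So r7c6=5.
Step 25. [r9c7∈{3}] nothing but 3 survives at r9c7, so r9c7=3.
Step 26. [r5c7∈{7}] r5c7's peers cover all but 7 ⇒ r5c7=7.
Step 27. [r1c7∈{5}] nothing but 5 survives at r1c7. So r1c7=5.
Step 28. [r1c4∈{6}] nothing but 6 survives at r1c4. So r1c4=6.
Step 29. [r4c4∈{3}] r4c4's peers cover all but 3, so r4c4=3.
Step 30. [r1c9∈{7,9}] r1c9 is the only open cell in row 1 admitting 7, so r1c9=7.
Step 31. [r2c6∈{3,9}] r2c6 is the only open cell in row 2 admitting 3, so r2c6=3.
Step 32. [r3c7∈{2}] r3c7 is down to just 2, so r3c7=2.
Step 33. [r2c9∈{9}] only 9 remains possible at r2c9, so r2c9=9.
Step 34. [r2c2∈{7}] r2c2 has the single candidate 7, so r2c2=7.
Step 35. [r6c3∈{9}] r6c3 is down to just 9 ⇒ r6c3=9.
Step 36. [r3c8∈{6}] r3c8's peers cover all but 6, so r3c8=6.
Step 37. [r9c5∈{9}] r9c5 has the single candidate 9 ⇒ r9c5=9.
Step 38. [r8c9∈{4}] r8c9 has the single candidate 4, so r8c9=4.
Step 39. [r6c9∈{1}] only 1 remains possible at r6c9, so r6c9=1.
Step 40. [r4c1∈{8}] r4c1 has the single candidate 8. So r4c1=8.
Step 41. [r5c8∈{3}] only 3 remains possible at r5c8. So r5c8=3.
Step 42. [r9c1∈{2}] nothing but 2 survives at r9c1, so r9c1=2.
Step 43. [r5c9∈{8}] nothing but 8 survives at r5c9, so r5c9=8.
Step 44. [r8c3∈{3}] nothing but 3 survives at r8c3. So r8c3=3.
Step 45. [r5c2∈{4}] r5c2's peers cover all but 4, so r5c2=4.
Step 46. [r2c4∈{1}] r2c4's peers cover all but 1. So r2c4=1.
Step 47. [r9c4∈{4}] nothing but 4 survives at r9c4, so r9c4=4.
Step 48. [r3c4∈{5}] r3c4 is down to just 5 ⇒ r3c4=5.
Step 49. [r8c6∈{8}] r8c6 is down to just 8, so r8c6=8.
Step 50. [r4c6∈{6}] r4c6's peers cover all but 6 ⇒ r4c6=6.
Step 51. [r1c6∈{9}] only 9 remains possible at r1c6. So r1c6=9.

Answer: 3 8 2 6 4 9 5 1 7 / 6 7 5 1 2 3 4 8 9 / 9 1 4 5 8 7 2 6 3 / 8 2 7 3 1 6 9 4 5 / 1 4 6 9 5 2 7 3 8 / 5 3 9 8 7 4 6 2 1 / 4 6 1 7 3 5 8 9 2 / 7 9 3 2 6 8 1 5 4 / 2 5 8 4 9 1 3 7 6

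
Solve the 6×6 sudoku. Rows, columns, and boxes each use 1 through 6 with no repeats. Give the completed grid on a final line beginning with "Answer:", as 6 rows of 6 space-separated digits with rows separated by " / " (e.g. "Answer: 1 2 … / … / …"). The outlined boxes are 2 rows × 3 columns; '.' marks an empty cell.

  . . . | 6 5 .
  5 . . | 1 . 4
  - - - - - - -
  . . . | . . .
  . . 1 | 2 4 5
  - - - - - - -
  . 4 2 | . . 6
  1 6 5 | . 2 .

Step 1. [r3c4∈{3}] r3c4's peers cover all but 3. So r3c4=3.
Step 2. [r2c5∈{3}] nothing but 3 survives at r2c5 ⇒ r2c5=3.
Step 3. [r2c2∈{2}] r2c2 has the single candidate 2 ⇒ r2c2=2.
Step 4. [r4c1∈{3,6}] 6 has one home in row 4: r4c1. So r4c1=6.
Step 5. [r1c3∈{3,4}] across col 3, 3 lands solely at r1c3 ⇒ r1c3=3.
Step 6. [r3c5∈{1,6}] in row 3, 6 fits only at r3c5. So r3c5=6.
Step 7. [r3c1∈{2,4}] 2 has one home in row 3: r3c1. So r3c1=2.
Step 8. [r6c6∈{3}] only 3 remains possible at r6c6, so r6c6=3.
Step 9. [r5c4∈{5}] r5c4 has the single candidate 5 ⇒ r5c4=5.
Step 10. [r2c3∈{6}] r2c3 has the single candidate 6, so r2c3=6.
Step 11. [r4c2∈{3}] r4c2 has the single candidate 3. So r4c2=3.
Step 12. [r3c3∈{4}] r3c3 is down to just 4, so r3c3=4.
Step 13. [r1c1∈{4}] nothing but 4 survives at r1c1. So r1c1=4.
Step 14. [r3c2∈{5}] nothing but 5 survives at r3c2 ⇒ r3c2=5.
Step 15. [r5c1∈{3}] nothing but 3 survives at r5c1, so r5c1=3.
Step 16. [r3c6∈{1}] only 1 remains possible at r3c6, so r3c6=1.
Step 17. [r1c2∈{1}] r1c2 is down to just 1 ⇒ r1c2=1.
Step 18. [r6c4∈{4}] nothing but 4 survives at r6c4. So r6c4=4.
Step 19. [r1c6∈{2}] r1c6 has the single candidate 2. So r1c6=2.
Step 20. [r5c5∈{1}] only 1 remains possible at r5c5, so r5c5=1.

Answer: 4 1 3 6 5 2 / 5 2 6 1 3 4 / 2 5 4 3 6 1 / 6 3 1 2 4 5 / 3 4 2 5 1 6 / 1 6 5 4 2 3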